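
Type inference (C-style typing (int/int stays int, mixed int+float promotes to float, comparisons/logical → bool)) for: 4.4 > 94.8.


Operand types: float > float
Rule: comparison yields bool
Result type: bool


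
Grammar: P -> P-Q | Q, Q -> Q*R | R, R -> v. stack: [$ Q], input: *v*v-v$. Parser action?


shift '*' to continue Q -> Q*R
Action: shift


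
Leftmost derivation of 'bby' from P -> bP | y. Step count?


Derivation: P => bP => bbP => bby
Steps: 3


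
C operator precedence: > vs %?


'%' is multiplicative (level 10); '>' is relational (level 7)
Higher level binds tighter
'%' has higher precedence than '>'


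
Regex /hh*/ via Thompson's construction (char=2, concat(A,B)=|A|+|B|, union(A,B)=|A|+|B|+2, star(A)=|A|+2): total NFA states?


Syntax tree has 2 char leaf(s), 0 union(s), 1 star(s)
chars contribute 2×2 = 4; each union adds +2; each star adds +2
Total: 4 + 0 + 2 = 6 states


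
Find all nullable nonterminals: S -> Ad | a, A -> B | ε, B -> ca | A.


A nonterminal is nullable iff some alternative derives ε (directly, or every symbol in it is nullable)
Nullable: {A, B}


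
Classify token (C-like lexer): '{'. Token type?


Pattern: delimiter/punctuation
Type: PUNCTUATION


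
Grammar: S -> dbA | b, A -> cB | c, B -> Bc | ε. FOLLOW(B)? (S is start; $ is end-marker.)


$ ∈ FOLLOW(S). For each A -> αBβ: add FIRST(β)\{ε} to FOLLOW(B); if β nullable, add FOLLOW(A).
FOLLOW(B) = {$, c}


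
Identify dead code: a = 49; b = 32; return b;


a is assigned but never read
Dead: 'a = 49'


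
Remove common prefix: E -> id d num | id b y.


Common prefix: 'id'
Factored: E -> id E', E' -> d num | b y


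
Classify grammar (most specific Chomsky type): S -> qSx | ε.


Single nonterminal LHS, but q^n x^n is not regular
Classification: Type 2 (Context-Free)


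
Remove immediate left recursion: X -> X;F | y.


Left-recursive alternatives: X;F; non-recursive: y
Introduce X': X -> yX', X' -> ;FX' | ε


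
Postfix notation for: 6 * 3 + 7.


Left to right (same or higher precedence on left)
Postfix: 6 3 * 7 +


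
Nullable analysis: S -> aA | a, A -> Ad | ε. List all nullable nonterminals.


A nonterminal is nullable iff some alternative derives ε (directly, or every symbol in it is nullable)
Nullable: {A}


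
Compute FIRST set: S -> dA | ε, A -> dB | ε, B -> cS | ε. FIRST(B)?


Per alternative of B: FIRST(cS) = {c}; FIRST(ε) = {ε}
FIRST(B) = {c, ε}


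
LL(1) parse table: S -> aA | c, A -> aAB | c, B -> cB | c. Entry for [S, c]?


For [S, c]: 'c' ∈ FIRST(c)
Entry: S -> c


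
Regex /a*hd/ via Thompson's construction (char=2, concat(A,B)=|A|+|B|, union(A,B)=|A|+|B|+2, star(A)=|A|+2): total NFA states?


Syntax tree has 3 char leaf(s), 0 union(s), 1 star(s)
chars contribute 3×2 = 6; each union adds +2; each star adds +2
Total: 6 + 0 + 2 = 8 states


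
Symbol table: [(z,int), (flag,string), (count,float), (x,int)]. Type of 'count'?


Lookup 'count' → type float


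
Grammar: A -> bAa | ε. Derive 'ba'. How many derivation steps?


Derivation: A => bAa => ba
Steps: 2


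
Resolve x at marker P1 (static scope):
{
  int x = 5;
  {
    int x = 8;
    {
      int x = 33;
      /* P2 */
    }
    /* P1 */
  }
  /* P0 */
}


x declared in the same block as P1
x = 8


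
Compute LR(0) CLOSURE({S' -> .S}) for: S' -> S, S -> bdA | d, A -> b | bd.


Start: S' -> .S
For each item with dot before a nonterminal B, add B -> .γ for every B-production
Closure: [S' -> .S, S -> .bdA, S -> .d]


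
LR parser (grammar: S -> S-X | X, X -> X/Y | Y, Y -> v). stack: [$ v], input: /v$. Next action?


'v' on top is the handle for Y -> v
Action: reduce (Y -> v)


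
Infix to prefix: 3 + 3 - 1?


left-to-right (same/higher precedence on left): tree is (- (+ 3 3) 1)
Prefix: - + 3 3 1


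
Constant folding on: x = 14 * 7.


14 * 7 = 98 at compile time
Optimized: x = 98


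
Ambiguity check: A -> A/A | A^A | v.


'v/v^v' has two parse trees (no precedence encoded between / and ^)
Ambiguous


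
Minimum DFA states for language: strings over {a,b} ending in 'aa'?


Track the longest suffix of input matching a prefix of 'aa': 3 classes (prefixes of length 0..2)
Minimal DFA: 3 states


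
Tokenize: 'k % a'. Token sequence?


Scan left to right, longest-match per lexeme
Tokens: ID(k), OP(%), ID(a)


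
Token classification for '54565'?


Pattern: digits only
Type: INTEGER_LITERAL


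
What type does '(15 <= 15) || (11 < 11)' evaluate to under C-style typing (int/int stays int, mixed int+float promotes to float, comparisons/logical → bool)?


Operand types: bool || bool
Rule: logical operators take bool operands and yield bool
Result type: bool


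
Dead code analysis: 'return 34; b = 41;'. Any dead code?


statement follows a return and is unreachable
Dead: 'b = 41'


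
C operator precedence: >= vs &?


'>=' is relational (level 7); '&' is bitwise AND (level 5)
Higher level binds tighter
'>=' has higher precedence than '&'


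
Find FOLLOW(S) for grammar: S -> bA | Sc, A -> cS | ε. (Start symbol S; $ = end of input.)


$ ∈ FOLLOW(S). For each A -> αBβ: add FIRST(β)\{ε} to FOLLOW(B); if β nullable, add FOLLOW(A).
FOLLOW(S) = {$, c}


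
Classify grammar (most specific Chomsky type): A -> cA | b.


Right-linear: every RHS is a terminal or a terminal followed by one nonterminal
Classification: Type 3 (Regular)


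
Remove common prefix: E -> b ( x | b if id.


Common prefix: 'b'
Factored: E -> b E', E' -> ( x | if id


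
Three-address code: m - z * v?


Break into single-operator statements:
t1 = z * v
t2 = m - t1


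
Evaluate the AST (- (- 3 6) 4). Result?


Evaluate inner: (- 3 6) = -3
Evaluate root: (- -3 4) = -7
Result: -7


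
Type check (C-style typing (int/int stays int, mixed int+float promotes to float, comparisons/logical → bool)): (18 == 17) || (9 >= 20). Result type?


Operand types: bool || bool
Rule: logical operators take bool operands and yield bool
Result type: bool


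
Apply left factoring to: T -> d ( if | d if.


Common prefix: 'd'
Factored: T -> d T', T' -> ( if | if


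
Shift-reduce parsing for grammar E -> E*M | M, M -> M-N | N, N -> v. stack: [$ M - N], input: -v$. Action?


handle 'M-N' on top
Action: reduce (M -> M-N)


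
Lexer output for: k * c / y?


Scan left to right, longest-match per lexeme
Tokens: ID(k), OP(*), ID(c), OP(/), ID(y)


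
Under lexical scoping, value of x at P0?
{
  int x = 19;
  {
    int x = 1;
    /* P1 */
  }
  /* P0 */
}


x declared in the same block as P0
x = 19


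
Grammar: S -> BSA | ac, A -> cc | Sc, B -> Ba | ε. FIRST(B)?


Per alternative of B: FIRST(Ba) = {a}; FIRST(ε) = {ε}
FIRST(B) = {a, ε}


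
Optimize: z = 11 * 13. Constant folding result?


11 * 13 = 143 at compile time
Optimized: z = 143


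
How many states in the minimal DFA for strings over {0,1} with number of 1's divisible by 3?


Track (count of 1) mod 3: states 0..2, accept at 0
Minimal DFA: 3 states


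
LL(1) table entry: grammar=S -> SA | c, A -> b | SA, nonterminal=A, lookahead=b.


For [A, b]: 'b' ∈ FIRST(b)
Entry: A -> b


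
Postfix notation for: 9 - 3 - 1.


Left to right (same or higher precedence on left)
Postfix: 9 3 - 1 -


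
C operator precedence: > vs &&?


'>' is relational (level 7); '&&' is logical AND (level 2)
Higher level binds tighter
'>' has higher precedence than '&&'


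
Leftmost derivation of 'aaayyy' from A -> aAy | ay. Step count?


Derivation: A => aAy => aaAyy => aaayyy
Steps: 3


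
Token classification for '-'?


Pattern: operator symbol
Type: OPERATOR


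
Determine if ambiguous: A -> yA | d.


right-linear, alternatives start with distinct terminals 'y' vs 'd': unique leftmost derivation
Unambiguous


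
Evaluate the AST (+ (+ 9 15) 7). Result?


Evaluate inner: (+ 9 15) = 24
Evaluate root: (+ 24 7) = 31
Result: 31


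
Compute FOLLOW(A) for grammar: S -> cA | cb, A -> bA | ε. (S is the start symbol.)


$ ∈ FOLLOW(S). For each A -> αBβ: add FIRST(β)\{ε} to FOLLOW(B); if β nullable, add FOLLOW(A).
FOLLOW(A) = {$}


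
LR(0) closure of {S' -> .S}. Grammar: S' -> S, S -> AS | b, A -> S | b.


Start: S' -> .S
For each item with dot before a nonterminal B, add B -> .γ for every B-production
Closure: [S' -> .S, S -> .AS, S -> .b, A -> .S, A -> .b]


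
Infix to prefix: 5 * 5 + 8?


left-to-right (same/higher precedence on left): tree is (+ (* 5 5) 8)
Prefix: + * 5 5 8


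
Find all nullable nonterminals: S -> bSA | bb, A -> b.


A nonterminal is nullable iff some alternative derives ε (directly, or every symbol in it is nullable)
Nullable: {}


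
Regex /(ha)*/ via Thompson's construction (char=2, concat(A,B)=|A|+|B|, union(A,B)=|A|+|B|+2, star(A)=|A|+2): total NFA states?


Syntax tree has 2 char leaf(s), 0 union(s), 1 star(s)
chars contribute 2×2 = 4; each union adds +2; each star adds +2
Total: 4 + 0 + 2 = 6 states


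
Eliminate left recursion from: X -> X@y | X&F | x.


Left-recursive alternatives: X@y, X&F; non-recursive: x
Introduce X': X -> xX', X' -> @yX' | &FX' | ε


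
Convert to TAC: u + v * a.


Break into single-operator statements:
t1 = v * a
t2 = u + t1


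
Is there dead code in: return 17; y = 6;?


statement follows a return and is unreachable
Dead: 'y = 6'


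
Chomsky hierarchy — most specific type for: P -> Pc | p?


Left-linear: every RHS is a terminal or one nonterminal followed by a terminal
Classification: Type 3 (Regular)


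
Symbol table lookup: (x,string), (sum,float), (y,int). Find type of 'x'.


Lookup 'x' → type string


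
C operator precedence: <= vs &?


'<=' is relational (level 7); '&' is bitwise AND (level 5)
Higher level binds tighter
'<=' has higher precedence than '&'


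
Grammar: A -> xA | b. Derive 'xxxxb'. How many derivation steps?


Derivation: A => xA => xxA => xxxA => xxxxA => xxxxb
Steps: 5


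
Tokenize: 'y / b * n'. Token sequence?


Scan left to right, longest-match per lexeme
Tokens: ID(y), OP(/), ID(b), OP(*), ID(n)


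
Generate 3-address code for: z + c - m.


Break into single-operator statements:
t1 = z + c
t2 = t1 - m


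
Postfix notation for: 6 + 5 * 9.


* has higher precedence, evaluate 5*9 first
Postfix: 6 5 9 * +


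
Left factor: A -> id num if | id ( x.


Common prefix: 'id'
Factored: A -> id A', A' -> num if | ( x


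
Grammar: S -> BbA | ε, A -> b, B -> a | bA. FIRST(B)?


Per alternative of B: FIRST(a) = {a}; FIRST(bA) = {b}
FIRST(B) = {a, b}


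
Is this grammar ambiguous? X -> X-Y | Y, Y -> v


precedence layered via separate nonterminal Y: deterministic
Unambiguous


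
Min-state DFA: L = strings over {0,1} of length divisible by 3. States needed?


Track length mod 3: states 0..2, accept at 0
Minimal DFA: 3 states


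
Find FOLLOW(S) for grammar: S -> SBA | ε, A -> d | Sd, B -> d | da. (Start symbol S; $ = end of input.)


$ ∈ FOLLOW(S). For each A -> αBβ: add FIRST(β)\{ε} to FOLLOW(B); if β nullable, add FOLLOW(A).
FOLLOW(S) = {$, d}


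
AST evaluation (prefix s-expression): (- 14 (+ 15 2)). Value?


Evaluate inner: (+ 15 2) = 17
Evaluate root: (- 14 17) = -3
Result: -3


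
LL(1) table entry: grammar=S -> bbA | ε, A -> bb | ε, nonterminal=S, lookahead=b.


For [S, b]: 'b' ∈ FIRST(bbA)
Entry: S -> bbA


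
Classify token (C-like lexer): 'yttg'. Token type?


Pattern: letter/underscore followed by alphanumerics, not a keyword
Type: IDENTIFIER


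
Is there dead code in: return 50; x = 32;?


statement follows a return and is unreachable
Dead: 'x = 32'


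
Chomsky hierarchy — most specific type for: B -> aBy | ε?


Single nonterminal LHS, but a^n y^n is not regular
Classification: Type 2 (Context-Free)


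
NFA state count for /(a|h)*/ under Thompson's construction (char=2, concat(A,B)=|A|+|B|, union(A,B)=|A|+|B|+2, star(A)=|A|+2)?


Syntax tree has 2 char leaf(s), 1 union(s), 1 star(s)
chars contribute 2×2 = 4; each union adds +2; each star adds +2
Total: 4 + 2 + 2 = 8 states


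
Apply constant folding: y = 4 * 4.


4 * 4 = 16 at compile time
Optimized: y = 16


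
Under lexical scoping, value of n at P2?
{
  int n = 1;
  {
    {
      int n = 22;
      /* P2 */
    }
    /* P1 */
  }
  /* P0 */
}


n declared in the same block as P2
n = 22


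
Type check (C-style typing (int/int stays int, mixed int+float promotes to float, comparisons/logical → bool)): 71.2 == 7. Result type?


Operand types: float == int
Rule: comparison yields bool
Result type: bool


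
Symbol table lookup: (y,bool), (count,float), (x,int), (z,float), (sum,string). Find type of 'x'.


Lookup 'x' → type int


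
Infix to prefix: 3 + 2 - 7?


left-to-right (same/higher precedence on left): tree is (- (+ 3 2) 7)
Prefix: - + 3 2 7


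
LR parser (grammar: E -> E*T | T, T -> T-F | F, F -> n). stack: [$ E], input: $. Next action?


start symbol E on stack, input exhausted
Action: accept


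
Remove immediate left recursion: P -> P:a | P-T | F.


Left-recursive alternatives: P:a, P-T; non-recursive: F
Introduce P': P -> FP', P' -> :aP' | -TP' | ε


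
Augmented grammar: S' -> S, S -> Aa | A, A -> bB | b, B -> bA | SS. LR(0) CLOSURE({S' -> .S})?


Start: S' -> .S
For each item with dot before a nonterminal B, add B -> .γ for every B-production
Closure: [S' -> .S, S -> .Aa, S -> .A, A -> .bB, A -> .b]


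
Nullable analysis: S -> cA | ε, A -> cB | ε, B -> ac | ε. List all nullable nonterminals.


A nonterminal is nullable iff some alternative derives ε (directly, or every symbol in it is nullable)
Nullable: {A, B, S}


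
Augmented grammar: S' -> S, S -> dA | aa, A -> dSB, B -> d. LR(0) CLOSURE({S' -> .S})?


Start: S' -> .S
For each item with dot before a nonterminal B, add B -> .γ for every B-production
Closure: [S' -> .S, S -> .dA, S -> .aa]


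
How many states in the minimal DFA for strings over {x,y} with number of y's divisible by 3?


Track (count of y) mod 3: states 0..2, accept at 0
Minimal DFA: 3 states


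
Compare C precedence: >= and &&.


'>=' is relational (level 7); '&&' is logical AND (level 2)
Higher level binds tighter
'>=' has higher precedence than '&&'


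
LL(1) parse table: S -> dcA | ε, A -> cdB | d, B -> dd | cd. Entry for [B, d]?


For [B, d]: 'd' ∈ FIRST(dd)
Entry: B -> dd


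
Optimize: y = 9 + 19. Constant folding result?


9 + 19 = 28 at compile time
Optimized: y = 28


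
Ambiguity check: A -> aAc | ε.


balanced a^n…c^n: each string has a unique parse
Unambiguous


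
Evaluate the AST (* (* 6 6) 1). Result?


Evaluate inner: (* 6 6) = 36
Evaluate root: (* 36 1) = 36
Result: 36


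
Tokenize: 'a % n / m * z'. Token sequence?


Scan left to right, longest-match per lexeme
Tokens: ID(a), OP(%), ID(n), OP(/), ID(m), OP(*), ID(z)


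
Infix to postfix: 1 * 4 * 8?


Left to right (same or higher precedence on left)
Postfix: 1 4 * 8 *


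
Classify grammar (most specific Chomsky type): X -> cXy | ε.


Single nonterminal LHS, but c^n y^n is not regular
Classification: Type 2 (Context-Free)


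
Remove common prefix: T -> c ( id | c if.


Common prefix: 'c'
Factored: T -> c T', T' -> ( id | if


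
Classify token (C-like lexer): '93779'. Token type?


Pattern: digits only
Type: INTEGER_LITERAL


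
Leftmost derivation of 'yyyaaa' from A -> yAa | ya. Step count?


Derivation: A => yAa => yyAaa => yyyaaa
Steps: 3


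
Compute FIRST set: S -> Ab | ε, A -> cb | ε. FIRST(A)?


Per alternative of A: FIRST(cb) = {c}; FIRST(ε) = {ε}
FIRST(A) = {c, ε}


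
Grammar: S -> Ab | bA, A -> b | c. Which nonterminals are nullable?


A nonterminal is nullable iff some alternative derives ε (directly, or every symbol in it is nullable)
Nullable: {}


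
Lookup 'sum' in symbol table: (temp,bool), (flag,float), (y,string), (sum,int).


Lookup 'sum' → type int


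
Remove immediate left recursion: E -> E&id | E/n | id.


Left-recursive alternatives: E&id, E/n; non-recursive: id
Introduce E': E -> idE', E' -> &idE' | /nE' | ε


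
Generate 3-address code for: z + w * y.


Break into single-operator statements:
t1 = w * y
t2 = z + t1


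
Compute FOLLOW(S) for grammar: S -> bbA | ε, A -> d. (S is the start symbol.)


$ ∈ FOLLOW(S). For each A -> αBβ: add FIRST(β)\{ε} to FOLLOW(B); if β nullable, add FOLLOW(A).
FOLLOW(S) = {$}


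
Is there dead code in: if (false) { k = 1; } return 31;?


condition is constant false, so the whole block is unreachable
Dead: 'if (false) { k = 1; }'


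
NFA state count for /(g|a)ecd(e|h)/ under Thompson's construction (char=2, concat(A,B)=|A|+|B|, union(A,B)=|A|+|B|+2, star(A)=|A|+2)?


Syntax tree has 7 char leaf(s), 2 union(s), 0 star(s)
chars contribute 7×2 = 14; each union adds +2; each star adds +2
Total: 14 + 4 + 0 = 18 states


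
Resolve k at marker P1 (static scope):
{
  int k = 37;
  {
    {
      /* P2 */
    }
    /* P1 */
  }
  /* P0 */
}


P1's block does not declare k; resolves to the enclosing declaration at depth 0
k = 37


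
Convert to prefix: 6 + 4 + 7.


left-to-right (same/higher precedence on left): tree is (+ (+ 6 4) 7)
Prefix: + + 6 4 7


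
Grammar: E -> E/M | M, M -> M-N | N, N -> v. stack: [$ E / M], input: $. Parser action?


handle 'E/M' on top; lookahead ∈ FOLLOW(E) = {/, $}
Action: reduce (E -> E/M)


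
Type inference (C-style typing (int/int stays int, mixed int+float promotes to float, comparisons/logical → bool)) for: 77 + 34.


Operand types: int + int
Rule: mixed int/float promotes to float; int/int stays int
Result type: int


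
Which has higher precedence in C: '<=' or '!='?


'<=' is relational (level 7); '!=' is equality (level 6)
Higher level binds tighter
'<=' has higher precedence than '!='


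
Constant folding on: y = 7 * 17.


7 * 17 = 119 at compile time
Optimized: y = 119


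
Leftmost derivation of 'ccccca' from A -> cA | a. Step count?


Derivation: A => cA => ccA => cccA => ccccA => cccccA => ccccca
Steps: 6


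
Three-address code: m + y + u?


Break into single-operator statements:
t1 = m + y
t2 = t1 + u


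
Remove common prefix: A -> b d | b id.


Common prefix: 'b'
Factored: A -> b A', A' -> d | id


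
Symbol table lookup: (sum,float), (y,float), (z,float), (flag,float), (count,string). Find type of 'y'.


Lookup 'y' → type float


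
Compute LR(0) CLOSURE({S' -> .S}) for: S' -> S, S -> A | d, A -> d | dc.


Start: S' -> .S
For each item with dot before a nonterminal B, add B -> .γ for every B-production
Closure: [S' -> .S, S -> .A, S -> .d, A -> .d, A -> .dc]


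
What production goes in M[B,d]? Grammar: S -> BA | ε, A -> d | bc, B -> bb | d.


For [B, d]: 'd' ∈ FIRST(d)
Entry: B -> d


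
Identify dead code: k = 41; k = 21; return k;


first assignment to k is overwritten before any read
Dead: 'k = 41'


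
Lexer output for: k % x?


Scan left to right, longest-match per lexeme
Tokens: ID(k), OP(%), ID(x)


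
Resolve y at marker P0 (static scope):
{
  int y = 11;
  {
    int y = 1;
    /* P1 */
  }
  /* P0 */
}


y declared in the same block as P0
y = 11


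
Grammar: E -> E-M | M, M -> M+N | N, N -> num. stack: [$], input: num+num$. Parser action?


no handle on stack; shift 'num'
Action: shift


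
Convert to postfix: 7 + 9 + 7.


Left to right (same or higher precedence on left)
Postfix: 7 9 + 7 +


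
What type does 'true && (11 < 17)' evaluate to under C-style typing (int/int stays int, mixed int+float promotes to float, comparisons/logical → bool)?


Operand types: bool && bool
Rule: logical operators take bool operands and yield bool
Result type: bool


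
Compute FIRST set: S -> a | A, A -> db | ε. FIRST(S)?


Per alternative of S: FIRST(a) = {a}; FIRST(A) = {d, ε}
FIRST(S) = {a, d, ε}


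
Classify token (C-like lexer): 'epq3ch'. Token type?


Pattern: letter/underscore followed by alphanumerics, not a keyword
Type: IDENTIFIER


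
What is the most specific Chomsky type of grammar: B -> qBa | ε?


Single nonterminal LHS, but q^n a^n is not regular
Classification: Type 2 (Context-Free)


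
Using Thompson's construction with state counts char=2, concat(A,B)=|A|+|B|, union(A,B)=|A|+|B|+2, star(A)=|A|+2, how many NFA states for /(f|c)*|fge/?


Syntax tree has 5 char leaf(s), 2 union(s), 1 star(s)
chars contribute 5×2 = 10; each union adds +2; each star adds +2
Total: 10 + 4 + 2 = 16 states


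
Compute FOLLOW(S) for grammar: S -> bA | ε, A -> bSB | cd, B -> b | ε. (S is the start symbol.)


$ ∈ FOLLOW(S). For each A -> αBβ: add FIRST(β)\{ε} to FOLLOW(B); if β nullable, add FOLLOW(A).
FOLLOW(S) = {$, b}


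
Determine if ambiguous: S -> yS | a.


right-linear, alternatives start with distinct terminals 'y' vs 'a': unique leftmost derivation
Unambiguous


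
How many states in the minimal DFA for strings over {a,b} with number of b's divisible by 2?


Track (count of b) mod 2: states 0..1, accept at 0
Minimal DFA: 2 states


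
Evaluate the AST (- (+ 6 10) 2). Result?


Evaluate inner: (+ 6 10) = 16
Evaluate root: (- 16 2) = 14
Result: 14


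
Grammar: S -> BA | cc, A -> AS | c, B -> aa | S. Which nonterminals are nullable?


A nonterminal is nullable iff some alternative derives ε (directly, or every symbol in it is nullable)
Nullable: {}


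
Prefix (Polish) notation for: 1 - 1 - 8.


left-to-right (same/higher precedence on left): tree is (- (- 1 1) 8)
Prefix: - - 1 1 8


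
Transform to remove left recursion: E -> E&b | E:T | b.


Left-recursive alternatives: E&b, E:T; non-recursive: b
Introduce E': E -> bE', E' -> &bE' | :TE' | ε


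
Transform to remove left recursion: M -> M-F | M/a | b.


Left-recursive alternatives: M-F, M/a; non-recursive: b
Introduce M': M -> bM', M' -> -FM' | /aM' | ε


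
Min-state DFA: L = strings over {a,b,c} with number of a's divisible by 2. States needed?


Track (count of a) mod 2: states 0..1, accept at 0
Minimal DFA: 2 states


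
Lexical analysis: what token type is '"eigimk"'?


Pattern: double-quoted sequence
Type: STRING_LITERAL


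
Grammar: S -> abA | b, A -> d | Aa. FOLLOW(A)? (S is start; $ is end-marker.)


$ ∈ FOLLOW(S). For each A -> αBβ: add FIRST(β)\{ε} to FOLLOW(B); if β nullable, add FOLLOW(A).
FOLLOW(A) = {$, a}


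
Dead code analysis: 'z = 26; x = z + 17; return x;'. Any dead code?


z is read by x's definition; x is returned
No dead code


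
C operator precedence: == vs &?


'==' is equality (level 6); '&' is bitwise AND (level 5)
Higher level binds tighter
'==' has higher precedence than '&'


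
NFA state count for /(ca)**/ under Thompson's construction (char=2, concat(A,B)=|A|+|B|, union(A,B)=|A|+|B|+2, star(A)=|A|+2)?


Syntax tree has 2 char leaf(s), 0 union(s), 2 star(s)
chars contribute 2×2 = 4; each union adds +2; each star adds +2
Total: 4 + 0 + 4 = 8 states


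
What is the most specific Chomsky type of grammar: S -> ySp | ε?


Single nonterminal LHS, but y^n p^n is not regular
Classification: Type 2 (Context-Free)


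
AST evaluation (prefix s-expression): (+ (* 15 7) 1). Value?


Evaluate inner: (* 15 7) = 105
Evaluate root: (+ 105 1) = 106
Result: 106


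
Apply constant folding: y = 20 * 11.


20 * 11 = 220 at compile time
Optimized: y = 220


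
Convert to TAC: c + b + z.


Break into single-operator statements:
t1 = c + b
t2 = t1 + z


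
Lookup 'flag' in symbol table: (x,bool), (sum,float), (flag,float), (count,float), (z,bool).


Lookup 'flag' → type float


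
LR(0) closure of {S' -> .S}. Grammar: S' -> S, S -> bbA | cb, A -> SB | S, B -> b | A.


Start: S' -> .S
For each item with dot before a nonterminal B, add B -> .γ for every B-production
Closure: [S' -> .S, S -> .bbA, S -> .cb]


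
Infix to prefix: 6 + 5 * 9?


'*' binds tighter: tree is (+ 6 (* 5 9))
Prefix: + 6 * 5 9


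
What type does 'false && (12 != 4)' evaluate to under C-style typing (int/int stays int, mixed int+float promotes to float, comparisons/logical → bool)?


Operand types: bool && bool
Rule: logical operators take bool operands and yield bool
Result type: bool


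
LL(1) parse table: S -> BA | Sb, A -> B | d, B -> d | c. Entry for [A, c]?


For [A, c]: 'c' ∈ FIRST(B)
Entry: A -> B


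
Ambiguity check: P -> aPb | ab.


balanced a^n…b^n: each string has a unique parse
Unambiguous


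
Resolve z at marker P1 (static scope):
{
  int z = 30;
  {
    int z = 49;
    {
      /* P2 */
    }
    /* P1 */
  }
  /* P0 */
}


z declared in the same block as P1
z = 49


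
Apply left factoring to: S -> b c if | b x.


Common prefix: 'b'
Factored: S -> b S', S' -> c if | x


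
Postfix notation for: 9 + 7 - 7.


Left to right (same or higher precedence on left)
Postfix: 9 7 + 7 -


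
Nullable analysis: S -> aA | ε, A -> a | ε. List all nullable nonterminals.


A nonterminal is nullable iff some alternative derives ε (directly, or every symbol in it is nullable)
Nullable: {A, S}


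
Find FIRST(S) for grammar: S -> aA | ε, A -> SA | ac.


Per alternative of S: FIRST(aA) = {a}; FIRST(ε) = {ε}
FIRST(S) = {a, ε}


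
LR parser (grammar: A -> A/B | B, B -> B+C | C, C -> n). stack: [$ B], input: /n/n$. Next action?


lookahead ∉ {+} so B won't extend; reduce A -> B
Action: reduce (A -> B)


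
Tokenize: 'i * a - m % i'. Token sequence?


Scan left to right, longest-match per lexeme
Tokens: ID(i), OP(*), ID(a), OP(-), ID(m), OP(%), ID(i)


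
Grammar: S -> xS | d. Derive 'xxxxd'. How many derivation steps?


Derivation: S => xS => xxS => xxxS => xxxxS => xxxxd
Steps: 5


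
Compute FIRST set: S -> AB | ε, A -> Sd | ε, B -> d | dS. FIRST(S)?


Per alternative of S: FIRST(AB) = {d}; FIRST(ε) = {ε}
FIRST(S) = {d, ε}


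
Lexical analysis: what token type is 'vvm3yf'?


Pattern: letter/underscore followed by alphanumerics, not a keyword
Type: IDENTIFIER


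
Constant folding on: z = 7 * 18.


7 * 18 = 126 at compile time
Optimized: z = 126


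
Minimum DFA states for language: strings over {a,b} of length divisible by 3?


Track length mod 3: states 0..2, accept at 0
Minimal DFA: 3 states


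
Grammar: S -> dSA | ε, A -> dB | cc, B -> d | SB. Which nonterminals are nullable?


A nonterminal is nullable iff some alternative derives ε (directly, or every symbol in it is nullable)
Nullable: {S}


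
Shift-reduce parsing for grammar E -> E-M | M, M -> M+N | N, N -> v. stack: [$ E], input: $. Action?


start symbol E on stack, input exhausted
Action: accept


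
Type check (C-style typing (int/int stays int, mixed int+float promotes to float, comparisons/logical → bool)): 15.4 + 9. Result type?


Operand types: float + int
Rule: mixed int/float promotes to float; int/int stays int
Result type: float


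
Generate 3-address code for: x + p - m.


Break into single-operator statements:
t1 = x + p
t2 = t1 - m


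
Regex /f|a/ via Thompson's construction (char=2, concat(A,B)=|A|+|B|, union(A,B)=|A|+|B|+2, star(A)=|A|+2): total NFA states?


Syntax tree has 2 char leaf(s), 1 union(s), 0 star(s)
chars contribute 2×2 = 4; each union adds +2; each star adds +2
Total: 4 + 2 + 0 = 6 states


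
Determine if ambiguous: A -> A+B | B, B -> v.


precedence layered via separate nonterminal B: deterministic
Unambiguous


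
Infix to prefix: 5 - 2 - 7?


left-to-right (same/higher precedence on left): tree is (- (- 5 2) 7)
Prefix: - - 5 2 7


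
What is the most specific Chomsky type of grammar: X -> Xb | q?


Left-linear: every RHS is a terminal or one nonterminal followed by a terminal
Classification: Type 3 (Regular)


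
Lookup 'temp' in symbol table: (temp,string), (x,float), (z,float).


Lookup 'temp' → type string


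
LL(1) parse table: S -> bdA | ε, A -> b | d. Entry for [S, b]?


For [S, b]: 'b' ∈ FIRST(bdA)
Entry: S -> bdA


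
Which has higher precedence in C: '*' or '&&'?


'*' is multiplicative (level 10); '&&' is logical AND (level 2)
Higher level binds tighter
'*' has higher precedence than '&&'


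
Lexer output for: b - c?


Scan left to right, longest-match per lexeme
Tokens: ID(b), OP(-), ID(c)


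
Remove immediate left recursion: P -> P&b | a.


Left-recursive alternatives: P&b; non-recursive: a
Introduce P': P -> aP', P' -> &bP' | ε


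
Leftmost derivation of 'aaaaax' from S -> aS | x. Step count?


Derivation: S => aS => aaS => aaaS => aaaaS => aaaaaS => aaaaax
Steps: 6


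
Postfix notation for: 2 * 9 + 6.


Left to right (same or higher precedence on left)
Postfix: 2 9 * 6 +


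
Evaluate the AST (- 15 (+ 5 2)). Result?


Evaluate inner: (+ 5 2) = 7
Evaluate root: (- 15 7) = 8
Result: 8


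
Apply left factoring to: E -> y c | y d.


Common prefix: 'y'
Factored: E -> y E', E' -> c | d


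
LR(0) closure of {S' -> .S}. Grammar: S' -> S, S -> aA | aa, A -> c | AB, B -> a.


Start: S' -> .S
For each item with dot before a nonterminal B, add B -> .γ for every B-production
Closure: [S' -> .S, S -> .aA, S -> .aa]


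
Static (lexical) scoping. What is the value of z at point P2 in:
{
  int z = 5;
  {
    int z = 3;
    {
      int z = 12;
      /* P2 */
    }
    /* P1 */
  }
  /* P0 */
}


z declared in the same block as P2
z = 12


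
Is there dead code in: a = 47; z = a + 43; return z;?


a is read by z's definition; z is returned
No dead code


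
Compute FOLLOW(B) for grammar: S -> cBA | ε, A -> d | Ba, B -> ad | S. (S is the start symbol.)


$ ∈ FOLLOW(S). For each A -> αBβ: add FIRST(β)\{ε} to FOLLOW(B); if β nullable, add FOLLOW(A).
FOLLOW(B) = {a, c, d}


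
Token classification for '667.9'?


Pattern: digits with a decimal point
Type: FLOAT_LITERAL


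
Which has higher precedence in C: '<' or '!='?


'<' is relational (level 7); '!=' is equality (level 6)
Higher level binds tighter
'<' has higher precedence than '!='


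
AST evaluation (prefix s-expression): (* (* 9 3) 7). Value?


Evaluate inner: (* 9 3) = 27
Evaluate root: (* 27 7) = 189
Result: 189


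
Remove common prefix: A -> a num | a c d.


Common prefix: 'a'
Factored: A -> a A', A' -> num | c d


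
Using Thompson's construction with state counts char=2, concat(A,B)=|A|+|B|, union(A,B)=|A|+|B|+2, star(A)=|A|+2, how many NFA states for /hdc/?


Syntax tree has 3 char leaf(s), 0 union(s), 0 star(s)
chars contribute 3×2 = 6; each union adds +2; each star adds +2
Total: 6 + 0 + 0 = 6 states


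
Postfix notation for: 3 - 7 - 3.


Left to right (same or higher precedence on left)
Postfix: 3 7 - 3 -


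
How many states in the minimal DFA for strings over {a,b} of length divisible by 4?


Track length mod 4: states 0..3, accept at 0
Minimal DFA: 4 states


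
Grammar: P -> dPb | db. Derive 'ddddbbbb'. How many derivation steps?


Derivation: P => dPb => ddPbb => dddPbbb => ddddbbbb
Steps: 4


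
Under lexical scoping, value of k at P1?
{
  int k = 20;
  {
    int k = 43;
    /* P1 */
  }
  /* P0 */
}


k declared in the same block as P1
k = 43


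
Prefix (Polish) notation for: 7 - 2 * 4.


'*' binds tighter: tree is (- 7 (* 2 4))
Prefix: - 7 * 2 4


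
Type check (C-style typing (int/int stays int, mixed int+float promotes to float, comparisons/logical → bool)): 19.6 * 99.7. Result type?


Operand types: float * float
Rule: mixed int/float promotes to float; int/int stays int
Result type: float


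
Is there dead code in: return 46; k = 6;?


statement follows a return and is unreachable
Dead: 'k = 6'


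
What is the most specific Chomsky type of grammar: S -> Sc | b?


Left-linear: every RHS is a terminal or one nonterminal followed by a terminal
Classification: Type 3 (Regular)


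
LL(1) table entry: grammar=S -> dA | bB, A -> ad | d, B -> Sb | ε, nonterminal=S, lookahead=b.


For [S, b]: 'b' ∈ FIRST(bB)
Entry: S -> bB


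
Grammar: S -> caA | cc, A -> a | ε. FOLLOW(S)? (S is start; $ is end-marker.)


$ ∈ FOLLOW(S). For each A -> αBβ: add FIRST(β)\{ε} to FOLLOW(B); if β nullable, add FOLLOW(A).
FOLLOW(S) = {$}


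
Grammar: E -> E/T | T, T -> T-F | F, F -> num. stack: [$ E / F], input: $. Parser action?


'F' (not preceded by T-) is the handle for T -> F
Action: reduce (T -> F)


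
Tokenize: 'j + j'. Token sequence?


Scan left to right, longest-match per lexeme
Tokens: ID(j), OP(+), ID(j)


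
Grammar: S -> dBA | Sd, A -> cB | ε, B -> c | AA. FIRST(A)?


Per alternative of A: FIRST(cB) = {c}; FIRST(ε) = {ε}
FIRST(A) = {c, ε}


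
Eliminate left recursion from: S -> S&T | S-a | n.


Left-recursive alternatives: S&T, S-a; non-recursive: n
Introduce S': S -> nS', S' -> &TS' | -aS' | ε


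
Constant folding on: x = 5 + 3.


5 + 3 = 8 at compile time
Optimized: x = 8


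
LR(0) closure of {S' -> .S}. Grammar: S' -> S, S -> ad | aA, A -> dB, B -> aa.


Start: S' -> .S
For each item with dot before a nonterminal B, add B -> .γ for every B-production
Closure: [S' -> .S, S -> .ad, S -> .aA]


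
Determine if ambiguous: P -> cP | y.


right-linear, alternatives start with distinct terminals 'c' vs 'y': unique leftmost derivation
Unambiguous


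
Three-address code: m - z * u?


Break into single-operator statements:
t1 = z * u
t2 = m - t1


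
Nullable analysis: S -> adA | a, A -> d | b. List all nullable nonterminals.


A nonterminal is nullable iff some alternative derives ε (directly, or every symbol in it is nullable)
Nullable: {}


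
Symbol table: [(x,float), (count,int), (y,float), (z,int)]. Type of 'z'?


Lookup 'z' → type int


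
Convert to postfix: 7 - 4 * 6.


* has higher precedence, evaluate 4*6 first
Postfix: 7 4 6 * -


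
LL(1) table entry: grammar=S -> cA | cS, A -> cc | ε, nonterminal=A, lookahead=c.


For [A, c]: 'c' ∈ FIRST(cc)
Entry: A -> cc


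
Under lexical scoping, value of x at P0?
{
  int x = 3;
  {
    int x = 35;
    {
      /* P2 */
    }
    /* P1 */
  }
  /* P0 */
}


x declared in the same block as P0
x = 3


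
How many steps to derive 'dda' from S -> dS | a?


Derivation: S => dS => ddS => dda
Steps: 3


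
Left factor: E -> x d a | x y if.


Common prefix: 'x'
Factored: E -> x E', E' -> d a | y if


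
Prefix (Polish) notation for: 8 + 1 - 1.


left-to-right (same/higher precedence on left): tree is (- (+ 8 1) 1)
Prefix: - + 8 1 1


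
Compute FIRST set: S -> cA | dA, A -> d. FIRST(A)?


Per alternative of A: FIRST(d) = {d}
FIRST(A) = {d}


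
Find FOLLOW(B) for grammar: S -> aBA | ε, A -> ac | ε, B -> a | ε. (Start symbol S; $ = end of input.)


$ ∈ FOLLOW(S). For each A -> αBβ: add FIRST(β)\{ε} to FOLLOW(B); if β nullable, add FOLLOW(A).
FOLLOW(B) = {$, a}


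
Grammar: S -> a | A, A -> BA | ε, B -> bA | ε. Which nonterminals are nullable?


A nonterminal is nullable iff some alternative derives ε (directly, or every symbol in it is nullable)
Nullable: {A, B, S}


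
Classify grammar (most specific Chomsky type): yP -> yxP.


LHS has context (more than one symbol) and |LHS| ≤ |RHS|
Classification: Type 1 (Context-Sensitive)


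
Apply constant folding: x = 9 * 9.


9 * 9 = 81 at compile time
Optimized: x = 81


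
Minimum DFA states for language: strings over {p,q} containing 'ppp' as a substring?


KMP-style automaton: 3 progress states + 1 absorbing accept = 4
Minimal DFA: 4 states


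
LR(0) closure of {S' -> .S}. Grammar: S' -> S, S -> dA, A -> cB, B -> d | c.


Start: S' -> .S
For each item with dot before a nonterminal B, add B -> .γ for every B-production
Closure: [S' -> .S, S -> .dA]


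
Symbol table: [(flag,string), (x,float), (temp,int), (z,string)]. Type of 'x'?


Lookup 'x' → type float


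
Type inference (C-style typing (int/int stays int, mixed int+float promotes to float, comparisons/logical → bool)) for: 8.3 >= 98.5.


Operand types: float >= float
Rule: comparison yields bool
Result type: bool


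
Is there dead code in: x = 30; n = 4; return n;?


x is assigned but never read
Dead: 'x = 30'


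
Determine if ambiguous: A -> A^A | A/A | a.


'a^a/a' has two parse trees (no precedence encoded between ^ and /)
Ambiguous


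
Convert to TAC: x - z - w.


Break into single-operator statements:
t1 = x - z
t2 = t1 - w


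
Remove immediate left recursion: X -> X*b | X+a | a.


Left-recursive alternatives: X*b, X+a; non-recursive: a
Introduce X': X -> aX', X' -> *bX' | +aX' | ε


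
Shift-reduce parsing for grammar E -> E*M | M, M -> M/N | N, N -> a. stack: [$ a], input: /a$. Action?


'a' on top is the handle for N -> a
Action: reduce (N -> a)


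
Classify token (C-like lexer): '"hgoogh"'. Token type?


Pattern: double-quoted sequence
Type: STRING_LITERAL


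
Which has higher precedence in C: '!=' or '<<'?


'<<' is shift (level 8); '!=' is equality (level 6)
Higher level binds tighter
'<<' has higher precedence than '!='


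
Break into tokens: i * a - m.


Scan left to right, longest-match per lexeme
Tokens: ID(i), OP(*), ID(a), OP(-), ID(m)


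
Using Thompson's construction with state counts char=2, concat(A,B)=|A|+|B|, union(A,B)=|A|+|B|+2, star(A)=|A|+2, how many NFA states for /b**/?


Syntax tree has 1 char leaf(s), 0 union(s), 2 star(s)
chars contribute 1×2 = 2; each union adds +2; each star adds +2
Total: 2 + 0 + 4 = 6 states


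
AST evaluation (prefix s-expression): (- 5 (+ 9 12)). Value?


Evaluate inner: (+ 9 12) = 21
Evaluate root: (- 5 21) = -16
Result: -16


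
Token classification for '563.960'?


Pattern: digits with a decimal point
Type: FLOAT_LITERAL


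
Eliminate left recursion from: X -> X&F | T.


Left-recursive alternatives: X&F; non-recursive: T
Introduce X': X -> TX', X' -> &FX' | ε


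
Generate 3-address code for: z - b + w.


Break into single-operator statements:
t1 = z - b
t2 = t1 + w


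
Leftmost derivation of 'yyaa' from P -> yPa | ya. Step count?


Derivation: P => yPa => yyaa
Steps: 2


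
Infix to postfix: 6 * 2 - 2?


Left to right (same or higher precedence on left)
Postfix: 6 2 * 2 -


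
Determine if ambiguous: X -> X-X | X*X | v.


'v-v*v' has two parse trees (no precedence encoded between - and *)
Ambiguous


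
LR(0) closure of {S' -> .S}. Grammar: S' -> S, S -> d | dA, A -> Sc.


Start: S' -> .S
For each item with dot before a nonterminal B, add B -> .γ for every B-production
Closure: [S' -> .S, S -> .d, S -> .dA]


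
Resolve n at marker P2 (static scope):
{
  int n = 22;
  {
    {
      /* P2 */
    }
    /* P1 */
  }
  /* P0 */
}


P2's block does not declare n; resolves to the enclosing declaration at depth 0
n = 22


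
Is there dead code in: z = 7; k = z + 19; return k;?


z is read by k's definition; k is returned
No dead code


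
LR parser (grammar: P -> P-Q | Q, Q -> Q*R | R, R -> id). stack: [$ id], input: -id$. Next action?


'id' on top is the handle for R -> id
Action: reduce (R -> id)
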